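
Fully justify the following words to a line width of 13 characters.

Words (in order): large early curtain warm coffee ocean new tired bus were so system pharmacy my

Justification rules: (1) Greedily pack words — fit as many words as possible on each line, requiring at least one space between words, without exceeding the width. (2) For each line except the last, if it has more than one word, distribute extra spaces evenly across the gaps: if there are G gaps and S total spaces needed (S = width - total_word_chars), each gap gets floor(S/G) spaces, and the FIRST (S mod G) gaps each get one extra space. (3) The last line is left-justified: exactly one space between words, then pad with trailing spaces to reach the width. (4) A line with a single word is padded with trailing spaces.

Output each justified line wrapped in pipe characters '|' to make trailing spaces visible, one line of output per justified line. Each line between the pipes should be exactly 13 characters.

Answer: |large   early|
|curtain  warm|
|coffee  ocean|
|new tired bus|
|were       so|
|system       |
|pharmacy my  |

Derivation:
Line 1: ['large', 'early'] (min_width=11, slack=2)
Line 2: ['curtain', 'warm'] (min_width=12, slack=1)
Line 3: ['coffee', 'ocean'] (min_width=12, slack=1)
Line 4: ['new', 'tired', 'bus'] (min_width=13, slack=0)
Line 5: ['were', 'so'] (min_width=7, slack=6)
Line 6: ['system'] (min_width=6, slack=7)
Line 7: ['pharmacy', 'my'] (min_width=11, slack=2)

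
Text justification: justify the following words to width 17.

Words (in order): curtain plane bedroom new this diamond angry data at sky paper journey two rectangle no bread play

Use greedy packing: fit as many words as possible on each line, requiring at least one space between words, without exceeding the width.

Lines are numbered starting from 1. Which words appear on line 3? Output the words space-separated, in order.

Answer: diamond angry

Derivation:
Line 1: ['curtain', 'plane'] (min_width=13, slack=4)
Line 2: ['bedroom', 'new', 'this'] (min_width=16, slack=1)
Line 3: ['diamond', 'angry'] (min_width=13, slack=4)
Line 4: ['data', 'at', 'sky', 'paper'] (min_width=17, slack=0)
Line 5: ['journey', 'two'] (min_width=11, slack=6)
Line 6: ['rectangle', 'no'] (min_width=12, slack=5)
Line 7: ['bread', 'play'] (min_width=10, slack=7)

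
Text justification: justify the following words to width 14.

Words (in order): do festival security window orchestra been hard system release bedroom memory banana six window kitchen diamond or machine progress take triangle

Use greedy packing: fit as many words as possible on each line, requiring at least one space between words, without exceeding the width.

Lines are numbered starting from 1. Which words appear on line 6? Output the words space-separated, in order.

Line 1: ['do', 'festival'] (min_width=11, slack=3)
Line 2: ['security'] (min_width=8, slack=6)
Line 3: ['window'] (min_width=6, slack=8)
Line 4: ['orchestra', 'been'] (min_width=14, slack=0)
Line 5: ['hard', 'system'] (min_width=11, slack=3)
Line 6: ['release'] (min_width=7, slack=7)
Line 7: ['bedroom', 'memory'] (min_width=14, slack=0)
Line 8: ['banana', 'six'] (min_width=10, slack=4)
Line 9: ['window', 'kitchen'] (min_width=14, slack=0)
Line 10: ['diamond', 'or'] (min_width=10, slack=4)
Line 11: ['machine'] (min_width=7, slack=7)
Line 12: ['progress', 'take'] (min_width=13, slack=1)
Line 13: ['triangle'] (min_width=8, slack=6)

Answer: release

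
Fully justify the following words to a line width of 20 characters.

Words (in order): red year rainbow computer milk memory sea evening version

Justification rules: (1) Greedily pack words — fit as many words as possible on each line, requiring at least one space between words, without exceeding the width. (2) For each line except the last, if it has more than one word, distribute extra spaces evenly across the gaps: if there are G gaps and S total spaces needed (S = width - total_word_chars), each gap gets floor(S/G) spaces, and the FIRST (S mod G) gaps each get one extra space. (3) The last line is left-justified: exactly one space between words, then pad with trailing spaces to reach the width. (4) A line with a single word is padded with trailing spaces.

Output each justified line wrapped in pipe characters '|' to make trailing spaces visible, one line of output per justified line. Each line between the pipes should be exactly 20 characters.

Line 1: ['red', 'year', 'rainbow'] (min_width=16, slack=4)
Line 2: ['computer', 'milk', 'memory'] (min_width=20, slack=0)
Line 3: ['sea', 'evening', 'version'] (min_width=19, slack=1)

Answer: |red   year   rainbow|
|computer milk memory|
|sea evening version |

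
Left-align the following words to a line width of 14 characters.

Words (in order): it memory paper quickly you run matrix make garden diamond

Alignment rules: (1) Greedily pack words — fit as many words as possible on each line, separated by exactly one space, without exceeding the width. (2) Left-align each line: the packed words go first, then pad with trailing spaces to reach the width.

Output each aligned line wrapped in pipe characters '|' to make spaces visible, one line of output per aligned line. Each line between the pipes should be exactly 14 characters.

Answer: |it memory     |
|paper quickly |
|you run matrix|
|make garden   |
|diamond       |

Derivation:
Line 1: ['it', 'memory'] (min_width=9, slack=5)
Line 2: ['paper', 'quickly'] (min_width=13, slack=1)
Line 3: ['you', 'run', 'matrix'] (min_width=14, slack=0)
Line 4: ['make', 'garden'] (min_width=11, slack=3)
Line 5: ['diamond'] (min_width=7, slack=7)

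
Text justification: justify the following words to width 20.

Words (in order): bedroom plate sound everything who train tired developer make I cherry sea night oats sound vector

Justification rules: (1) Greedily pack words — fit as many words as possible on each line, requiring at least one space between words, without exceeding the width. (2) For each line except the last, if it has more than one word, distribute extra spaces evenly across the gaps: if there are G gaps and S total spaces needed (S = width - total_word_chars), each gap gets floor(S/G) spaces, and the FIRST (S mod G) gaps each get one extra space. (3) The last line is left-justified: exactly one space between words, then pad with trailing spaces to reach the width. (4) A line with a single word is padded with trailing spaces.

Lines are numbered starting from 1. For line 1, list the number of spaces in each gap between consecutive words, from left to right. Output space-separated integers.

Answer: 2 1

Derivation:
Line 1: ['bedroom', 'plate', 'sound'] (min_width=19, slack=1)
Line 2: ['everything', 'who', 'train'] (min_width=20, slack=0)
Line 3: ['tired', 'developer', 'make'] (min_width=20, slack=0)
Line 4: ['I', 'cherry', 'sea', 'night'] (min_width=18, slack=2)
Line 5: ['oats', 'sound', 'vector'] (min_width=17, slack=3)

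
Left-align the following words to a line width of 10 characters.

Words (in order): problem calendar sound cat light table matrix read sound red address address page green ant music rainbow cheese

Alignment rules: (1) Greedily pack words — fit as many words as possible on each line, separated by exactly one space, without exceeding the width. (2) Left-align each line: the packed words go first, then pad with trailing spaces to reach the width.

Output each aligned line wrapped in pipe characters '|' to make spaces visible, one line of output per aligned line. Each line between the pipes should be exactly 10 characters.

Line 1: ['problem'] (min_width=7, slack=3)
Line 2: ['calendar'] (min_width=8, slack=2)
Line 3: ['sound', 'cat'] (min_width=9, slack=1)
Line 4: ['light'] (min_width=5, slack=5)
Line 5: ['table'] (min_width=5, slack=5)
Line 6: ['matrix'] (min_width=6, slack=4)
Line 7: ['read', 'sound'] (min_width=10, slack=0)
Line 8: ['red'] (min_width=3, slack=7)
Line 9: ['address'] (min_width=7, slack=3)
Line 10: ['address'] (min_width=7, slack=3)
Line 11: ['page', 'green'] (min_width=10, slack=0)
Line 12: ['ant', 'music'] (min_width=9, slack=1)
Line 13: ['rainbow'] (min_width=7, slack=3)
Line 14: ['cheese'] (min_width=6, slack=4)

Answer: |problem   |
|calendar  |
|sound cat |
|light     |
|table     |
|matrix    |
|read sound|
|red       |
|address   |
|address   |
|page green|
|ant music |
|rainbow   |
|cheese    |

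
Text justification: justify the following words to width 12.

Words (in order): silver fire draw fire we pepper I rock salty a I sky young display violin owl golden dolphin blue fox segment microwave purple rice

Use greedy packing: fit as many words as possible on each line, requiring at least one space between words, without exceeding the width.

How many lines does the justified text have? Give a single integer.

Line 1: ['silver', 'fire'] (min_width=11, slack=1)
Line 2: ['draw', 'fire', 'we'] (min_width=12, slack=0)
Line 3: ['pepper', 'I'] (min_width=8, slack=4)
Line 4: ['rock', 'salty', 'a'] (min_width=12, slack=0)
Line 5: ['I', 'sky', 'young'] (min_width=11, slack=1)
Line 6: ['display'] (min_width=7, slack=5)
Line 7: ['violin', 'owl'] (min_width=10, slack=2)
Line 8: ['golden'] (min_width=6, slack=6)
Line 9: ['dolphin', 'blue'] (min_width=12, slack=0)
Line 10: ['fox', 'segment'] (min_width=11, slack=1)
Line 11: ['microwave'] (min_width=9, slack=3)
Line 12: ['purple', 'rice'] (min_width=11, slack=1)
Total lines: 12

Answer: 12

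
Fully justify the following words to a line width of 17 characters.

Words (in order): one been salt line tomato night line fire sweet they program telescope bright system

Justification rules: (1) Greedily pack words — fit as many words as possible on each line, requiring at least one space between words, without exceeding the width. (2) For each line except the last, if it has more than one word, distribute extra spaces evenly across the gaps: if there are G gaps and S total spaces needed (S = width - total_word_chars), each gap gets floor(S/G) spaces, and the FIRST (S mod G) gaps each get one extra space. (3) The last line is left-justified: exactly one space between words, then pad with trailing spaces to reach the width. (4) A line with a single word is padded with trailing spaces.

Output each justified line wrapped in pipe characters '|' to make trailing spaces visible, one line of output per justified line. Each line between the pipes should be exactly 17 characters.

Answer: |one   been   salt|
|line tomato night|
|line  fire  sweet|
|they      program|
|telescope  bright|
|system           |

Derivation:
Line 1: ['one', 'been', 'salt'] (min_width=13, slack=4)
Line 2: ['line', 'tomato', 'night'] (min_width=17, slack=0)
Line 3: ['line', 'fire', 'sweet'] (min_width=15, slack=2)
Line 4: ['they', 'program'] (min_width=12, slack=5)
Line 5: ['telescope', 'bright'] (min_width=16, slack=1)
Line 6: ['system'] (min_width=6, slack=11)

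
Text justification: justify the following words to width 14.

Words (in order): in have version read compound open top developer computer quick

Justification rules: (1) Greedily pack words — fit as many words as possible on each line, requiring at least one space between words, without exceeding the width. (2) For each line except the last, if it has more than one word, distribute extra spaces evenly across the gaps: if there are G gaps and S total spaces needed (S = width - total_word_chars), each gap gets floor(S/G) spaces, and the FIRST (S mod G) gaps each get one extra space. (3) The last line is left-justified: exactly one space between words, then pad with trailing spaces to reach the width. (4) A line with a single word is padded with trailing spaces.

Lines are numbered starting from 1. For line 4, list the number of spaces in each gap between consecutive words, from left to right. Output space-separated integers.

Line 1: ['in', 'have'] (min_width=7, slack=7)
Line 2: ['version', 'read'] (min_width=12, slack=2)
Line 3: ['compound', 'open'] (min_width=13, slack=1)
Line 4: ['top', 'developer'] (min_width=13, slack=1)
Line 5: ['computer', 'quick'] (min_width=14, slack=0)

Answer: 2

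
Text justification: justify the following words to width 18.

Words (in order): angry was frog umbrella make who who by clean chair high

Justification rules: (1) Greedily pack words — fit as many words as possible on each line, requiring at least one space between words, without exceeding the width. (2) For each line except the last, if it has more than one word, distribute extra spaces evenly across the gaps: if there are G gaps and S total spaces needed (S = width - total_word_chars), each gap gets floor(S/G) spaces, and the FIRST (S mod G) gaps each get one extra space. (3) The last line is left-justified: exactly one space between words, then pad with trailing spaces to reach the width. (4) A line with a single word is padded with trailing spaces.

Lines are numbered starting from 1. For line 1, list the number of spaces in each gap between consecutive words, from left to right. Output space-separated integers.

Line 1: ['angry', 'was', 'frog'] (min_width=14, slack=4)
Line 2: ['umbrella', 'make', 'who'] (min_width=17, slack=1)
Line 3: ['who', 'by', 'clean', 'chair'] (min_width=18, slack=0)
Line 4: ['high'] (min_width=4, slack=14)

Answer: 3 3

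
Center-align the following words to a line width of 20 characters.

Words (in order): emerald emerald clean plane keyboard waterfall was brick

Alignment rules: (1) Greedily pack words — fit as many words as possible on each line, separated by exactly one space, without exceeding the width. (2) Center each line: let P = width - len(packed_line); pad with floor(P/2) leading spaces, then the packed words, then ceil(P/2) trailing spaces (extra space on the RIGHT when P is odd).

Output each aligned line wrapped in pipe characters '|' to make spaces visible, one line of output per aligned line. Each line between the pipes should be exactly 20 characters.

Line 1: ['emerald', 'emerald'] (min_width=15, slack=5)
Line 2: ['clean', 'plane', 'keyboard'] (min_width=20, slack=0)
Line 3: ['waterfall', 'was', 'brick'] (min_width=19, slack=1)

Answer: |  emerald emerald   |
|clean plane keyboard|
|waterfall was brick |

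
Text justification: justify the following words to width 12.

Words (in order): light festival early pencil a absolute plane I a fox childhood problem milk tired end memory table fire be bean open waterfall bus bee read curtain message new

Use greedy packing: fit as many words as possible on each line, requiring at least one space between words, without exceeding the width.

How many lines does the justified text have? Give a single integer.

Line 1: ['light'] (min_width=5, slack=7)
Line 2: ['festival'] (min_width=8, slack=4)
Line 3: ['early', 'pencil'] (min_width=12, slack=0)
Line 4: ['a', 'absolute'] (min_width=10, slack=2)
Line 5: ['plane', 'I', 'a'] (min_width=9, slack=3)
Line 6: ['fox'] (min_width=3, slack=9)
Line 7: ['childhood'] (min_width=9, slack=3)
Line 8: ['problem', 'milk'] (min_width=12, slack=0)
Line 9: ['tired', 'end'] (min_width=9, slack=3)
Line 10: ['memory', 'table'] (min_width=12, slack=0)
Line 11: ['fire', 'be', 'bean'] (min_width=12, slack=0)
Line 12: ['open'] (min_width=4, slack=8)
Line 13: ['waterfall'] (min_width=9, slack=3)
Line 14: ['bus', 'bee', 'read'] (min_width=12, slack=0)
Line 15: ['curtain'] (min_width=7, slack=5)
Line 16: ['message', 'new'] (min_width=11, slack=1)
Total lines: 16

Answer: 16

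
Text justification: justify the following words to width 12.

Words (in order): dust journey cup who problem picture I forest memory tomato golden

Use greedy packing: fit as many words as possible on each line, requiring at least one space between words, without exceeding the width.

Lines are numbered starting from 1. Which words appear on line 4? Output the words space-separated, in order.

Answer: picture I

Derivation:
Line 1: ['dust', 'journey'] (min_width=12, slack=0)
Line 2: ['cup', 'who'] (min_width=7, slack=5)
Line 3: ['problem'] (min_width=7, slack=5)
Line 4: ['picture', 'I'] (min_width=9, slack=3)
Line 5: ['forest'] (min_width=6, slack=6)
Line 6: ['memory'] (min_width=6, slack=6)
Line 7: ['tomato'] (min_width=6, slack=6)
Line 8: ['golden'] (min_width=6, slack=6)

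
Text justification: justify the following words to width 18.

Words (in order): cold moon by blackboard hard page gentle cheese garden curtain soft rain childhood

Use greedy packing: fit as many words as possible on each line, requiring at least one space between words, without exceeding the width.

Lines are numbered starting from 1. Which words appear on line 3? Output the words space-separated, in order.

Line 1: ['cold', 'moon', 'by'] (min_width=12, slack=6)
Line 2: ['blackboard', 'hard'] (min_width=15, slack=3)
Line 3: ['page', 'gentle', 'cheese'] (min_width=18, slack=0)
Line 4: ['garden', 'curtain'] (min_width=14, slack=4)
Line 5: ['soft', 'rain'] (min_width=9, slack=9)
Line 6: ['childhood'] (min_width=9, slack=9)

Answer: page gentle cheese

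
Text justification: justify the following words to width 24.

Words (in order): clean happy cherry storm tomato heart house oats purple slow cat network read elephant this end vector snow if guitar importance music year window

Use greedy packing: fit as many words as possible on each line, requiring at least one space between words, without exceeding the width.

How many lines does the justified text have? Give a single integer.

Line 1: ['clean', 'happy', 'cherry', 'storm'] (min_width=24, slack=0)
Line 2: ['tomato', 'heart', 'house', 'oats'] (min_width=23, slack=1)
Line 3: ['purple', 'slow', 'cat', 'network'] (min_width=23, slack=1)
Line 4: ['read', 'elephant', 'this', 'end'] (min_width=22, slack=2)
Line 5: ['vector', 'snow', 'if', 'guitar'] (min_width=21, slack=3)
Line 6: ['importance', 'music', 'year'] (min_width=21, slack=3)
Line 7: ['window'] (min_width=6, slack=18)
Total lines: 7

Answer: 7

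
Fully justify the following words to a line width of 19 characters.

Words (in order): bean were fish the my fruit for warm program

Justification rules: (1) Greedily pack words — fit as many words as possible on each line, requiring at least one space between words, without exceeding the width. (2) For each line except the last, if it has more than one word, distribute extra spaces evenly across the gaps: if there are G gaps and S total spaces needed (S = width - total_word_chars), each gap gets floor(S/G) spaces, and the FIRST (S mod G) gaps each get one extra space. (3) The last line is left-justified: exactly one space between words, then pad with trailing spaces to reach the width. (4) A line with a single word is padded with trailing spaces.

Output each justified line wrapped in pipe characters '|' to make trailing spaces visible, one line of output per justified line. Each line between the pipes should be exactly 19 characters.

Answer: |bean  were fish the|
|my  fruit  for warm|
|program            |

Derivation:
Line 1: ['bean', 'were', 'fish', 'the'] (min_width=18, slack=1)
Line 2: ['my', 'fruit', 'for', 'warm'] (min_width=17, slack=2)
Line 3: ['program'] (min_width=7, slack=12)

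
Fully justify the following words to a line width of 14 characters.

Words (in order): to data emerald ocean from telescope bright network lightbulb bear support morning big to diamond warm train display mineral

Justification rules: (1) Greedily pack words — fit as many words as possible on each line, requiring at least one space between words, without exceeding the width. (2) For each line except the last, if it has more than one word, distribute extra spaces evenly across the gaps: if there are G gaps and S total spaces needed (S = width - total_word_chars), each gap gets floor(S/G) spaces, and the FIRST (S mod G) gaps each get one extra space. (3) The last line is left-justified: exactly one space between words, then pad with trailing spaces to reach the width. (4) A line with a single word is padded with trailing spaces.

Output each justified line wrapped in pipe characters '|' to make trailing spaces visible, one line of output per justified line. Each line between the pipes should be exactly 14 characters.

Line 1: ['to', 'data'] (min_width=7, slack=7)
Line 2: ['emerald', 'ocean'] (min_width=13, slack=1)
Line 3: ['from', 'telescope'] (min_width=14, slack=0)
Line 4: ['bright', 'network'] (min_width=14, slack=0)
Line 5: ['lightbulb', 'bear'] (min_width=14, slack=0)
Line 6: ['support'] (min_width=7, slack=7)
Line 7: ['morning', 'big', 'to'] (min_width=14, slack=0)
Line 8: ['diamond', 'warm'] (min_width=12, slack=2)
Line 9: ['train', 'display'] (min_width=13, slack=1)
Line 10: ['mineral'] (min_width=7, slack=7)

Answer: |to        data|
|emerald  ocean|
|from telescope|
|bright network|
|lightbulb bear|
|support       |
|morning big to|
|diamond   warm|
|train  display|
|mineral       |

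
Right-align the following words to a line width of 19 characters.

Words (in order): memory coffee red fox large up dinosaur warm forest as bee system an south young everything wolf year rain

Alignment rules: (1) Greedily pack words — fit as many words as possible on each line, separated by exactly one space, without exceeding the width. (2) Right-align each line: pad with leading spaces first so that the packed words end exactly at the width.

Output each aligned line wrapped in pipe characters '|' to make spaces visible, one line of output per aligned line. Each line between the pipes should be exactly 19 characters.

Answer: |  memory coffee red|
|       fox large up|
|      dinosaur warm|
|      forest as bee|
|    system an south|
|   young everything|
|     wolf year rain|

Derivation:
Line 1: ['memory', 'coffee', 'red'] (min_width=17, slack=2)
Line 2: ['fox', 'large', 'up'] (min_width=12, slack=7)
Line 3: ['dinosaur', 'warm'] (min_width=13, slack=6)
Line 4: ['forest', 'as', 'bee'] (min_width=13, slack=6)
Line 5: ['system', 'an', 'south'] (min_width=15, slack=4)
Line 6: ['young', 'everything'] (min_width=16, slack=3)
Line 7: ['wolf', 'year', 'rain'] (min_width=14, slack=5)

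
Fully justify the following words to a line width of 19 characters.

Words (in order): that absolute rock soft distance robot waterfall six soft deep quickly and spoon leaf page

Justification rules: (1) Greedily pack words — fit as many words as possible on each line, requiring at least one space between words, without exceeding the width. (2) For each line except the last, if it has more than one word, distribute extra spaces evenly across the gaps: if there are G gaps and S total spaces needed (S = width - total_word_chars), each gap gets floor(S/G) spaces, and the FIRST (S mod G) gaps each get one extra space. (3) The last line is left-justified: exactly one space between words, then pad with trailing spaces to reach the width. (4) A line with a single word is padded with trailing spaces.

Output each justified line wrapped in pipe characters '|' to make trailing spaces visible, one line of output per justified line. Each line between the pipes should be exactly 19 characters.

Answer: |that  absolute rock|
|soft distance robot|
|waterfall  six soft|
|deep   quickly  and|
|spoon leaf page    |

Derivation:
Line 1: ['that', 'absolute', 'rock'] (min_width=18, slack=1)
Line 2: ['soft', 'distance', 'robot'] (min_width=19, slack=0)
Line 3: ['waterfall', 'six', 'soft'] (min_width=18, slack=1)
Line 4: ['deep', 'quickly', 'and'] (min_width=16, slack=3)
Line 5: ['spoon', 'leaf', 'page'] (min_width=15, slack=4)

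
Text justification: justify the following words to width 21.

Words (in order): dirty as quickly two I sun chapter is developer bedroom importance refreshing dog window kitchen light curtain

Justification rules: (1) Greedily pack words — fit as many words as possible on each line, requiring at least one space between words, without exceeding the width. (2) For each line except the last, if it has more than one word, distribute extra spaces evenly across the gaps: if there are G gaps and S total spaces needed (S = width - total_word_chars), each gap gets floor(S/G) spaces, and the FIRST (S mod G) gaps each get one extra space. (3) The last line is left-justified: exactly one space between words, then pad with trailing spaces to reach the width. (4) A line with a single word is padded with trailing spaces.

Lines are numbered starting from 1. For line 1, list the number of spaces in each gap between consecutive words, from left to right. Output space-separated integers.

Answer: 2 1 1

Derivation:
Line 1: ['dirty', 'as', 'quickly', 'two'] (min_width=20, slack=1)
Line 2: ['I', 'sun', 'chapter', 'is'] (min_width=16, slack=5)
Line 3: ['developer', 'bedroom'] (min_width=17, slack=4)
Line 4: ['importance', 'refreshing'] (min_width=21, slack=0)
Line 5: ['dog', 'window', 'kitchen'] (min_width=18, slack=3)
Line 6: ['light', 'curtain'] (min_width=13, slack=8)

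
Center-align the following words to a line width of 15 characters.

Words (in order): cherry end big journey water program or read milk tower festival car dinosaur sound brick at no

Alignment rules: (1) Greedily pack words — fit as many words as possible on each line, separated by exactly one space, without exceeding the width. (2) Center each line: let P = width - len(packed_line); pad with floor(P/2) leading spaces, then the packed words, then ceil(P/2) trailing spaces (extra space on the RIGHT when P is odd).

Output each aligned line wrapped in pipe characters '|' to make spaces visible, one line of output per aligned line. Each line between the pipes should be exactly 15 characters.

Answer: |cherry end big |
| journey water |
|program or read|
|  milk tower   |
| festival car  |
|dinosaur sound |
|  brick at no  |

Derivation:
Line 1: ['cherry', 'end', 'big'] (min_width=14, slack=1)
Line 2: ['journey', 'water'] (min_width=13, slack=2)
Line 3: ['program', 'or', 'read'] (min_width=15, slack=0)
Line 4: ['milk', 'tower'] (min_width=10, slack=5)
Line 5: ['festival', 'car'] (min_width=12, slack=3)
Line 6: ['dinosaur', 'sound'] (min_width=14, slack=1)
Line 7: ['brick', 'at', 'no'] (min_width=11, slack=4)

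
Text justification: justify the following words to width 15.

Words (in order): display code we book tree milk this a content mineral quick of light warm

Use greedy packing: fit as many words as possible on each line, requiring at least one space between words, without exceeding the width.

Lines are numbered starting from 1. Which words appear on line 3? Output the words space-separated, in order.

Line 1: ['display', 'code', 'we'] (min_width=15, slack=0)
Line 2: ['book', 'tree', 'milk'] (min_width=14, slack=1)
Line 3: ['this', 'a', 'content'] (min_width=14, slack=1)
Line 4: ['mineral', 'quick'] (min_width=13, slack=2)
Line 5: ['of', 'light', 'warm'] (min_width=13, slack=2)

Answer: this a content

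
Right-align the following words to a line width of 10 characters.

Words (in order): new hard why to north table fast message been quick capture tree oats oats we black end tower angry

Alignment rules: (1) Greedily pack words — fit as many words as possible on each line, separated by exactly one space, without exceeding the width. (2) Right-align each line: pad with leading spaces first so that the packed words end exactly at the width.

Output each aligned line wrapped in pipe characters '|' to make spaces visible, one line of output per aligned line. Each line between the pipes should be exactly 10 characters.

Answer: |  new hard|
|    why to|
|     north|
|table fast|
|   message|
|been quick|
|   capture|
| tree oats|
|   oats we|
| black end|
|     tower|
|     angry|

Derivation:
Line 1: ['new', 'hard'] (min_width=8, slack=2)
Line 2: ['why', 'to'] (min_width=6, slack=4)
Line 3: ['north'] (min_width=5, slack=5)
Line 4: ['table', 'fast'] (min_width=10, slack=0)
Line 5: ['message'] (min_width=7, slack=3)
Line 6: ['been', 'quick'] (min_width=10, slack=0)
Line 7: ['capture'] (min_width=7, slack=3)
Line 8: ['tree', 'oats'] (min_width=9, slack=1)
Line 9: ['oats', 'we'] (min_width=7, slack=3)
Line 10: ['black', 'end'] (min_width=9, slack=1)
Line 11: ['tower'] (min_width=5, slack=5)
Line 12: ['angry'] (min_width=5, slack=5)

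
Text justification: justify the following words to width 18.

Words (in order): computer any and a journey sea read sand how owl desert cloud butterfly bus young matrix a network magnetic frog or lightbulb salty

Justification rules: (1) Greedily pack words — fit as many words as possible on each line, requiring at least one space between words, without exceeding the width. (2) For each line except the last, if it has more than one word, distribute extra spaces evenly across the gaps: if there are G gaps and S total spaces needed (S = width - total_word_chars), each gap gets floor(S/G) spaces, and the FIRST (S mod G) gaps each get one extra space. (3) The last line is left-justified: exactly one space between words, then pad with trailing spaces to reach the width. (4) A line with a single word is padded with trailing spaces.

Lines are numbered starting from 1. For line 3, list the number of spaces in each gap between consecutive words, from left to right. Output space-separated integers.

Answer: 4 4

Derivation:
Line 1: ['computer', 'any', 'and', 'a'] (min_width=18, slack=0)
Line 2: ['journey', 'sea', 'read'] (min_width=16, slack=2)
Line 3: ['sand', 'how', 'owl'] (min_width=12, slack=6)
Line 4: ['desert', 'cloud'] (min_width=12, slack=6)
Line 5: ['butterfly', 'bus'] (min_width=13, slack=5)
Line 6: ['young', 'matrix', 'a'] (min_width=14, slack=4)
Line 7: ['network', 'magnetic'] (min_width=16, slack=2)
Line 8: ['frog', 'or', 'lightbulb'] (min_width=17, slack=1)
Line 9: ['salty'] (min_width=5, slack=13)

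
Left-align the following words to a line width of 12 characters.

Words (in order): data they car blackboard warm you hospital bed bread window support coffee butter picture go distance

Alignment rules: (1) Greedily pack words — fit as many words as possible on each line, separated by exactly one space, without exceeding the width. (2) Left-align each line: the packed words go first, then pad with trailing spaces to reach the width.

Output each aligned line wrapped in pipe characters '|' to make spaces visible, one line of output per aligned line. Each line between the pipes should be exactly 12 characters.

Answer: |data they   |
|car         |
|blackboard  |
|warm you    |
|hospital bed|
|bread window|
|support     |
|coffee      |
|butter      |
|picture go  |
|distance    |

Derivation:
Line 1: ['data', 'they'] (min_width=9, slack=3)
Line 2: ['car'] (min_width=3, slack=9)
Line 3: ['blackboard'] (min_width=10, slack=2)
Line 4: ['warm', 'you'] (min_width=8, slack=4)
Line 5: ['hospital', 'bed'] (min_width=12, slack=0)
Line 6: ['bread', 'window'] (min_width=12, slack=0)
Line 7: ['support'] (min_width=7, slack=5)
Line 8: ['coffee'] (min_width=6, slack=6)
Line 9: ['butter'] (min_width=6, slack=6)
Line 10: ['picture', 'go'] (min_width=10, slack=2)
Line 11: ['distance'] (min_width=8, slack=4)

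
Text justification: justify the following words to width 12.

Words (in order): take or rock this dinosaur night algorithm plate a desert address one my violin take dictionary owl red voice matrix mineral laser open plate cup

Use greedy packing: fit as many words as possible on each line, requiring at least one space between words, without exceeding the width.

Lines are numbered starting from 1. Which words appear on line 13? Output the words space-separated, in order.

Line 1: ['take', 'or', 'rock'] (min_width=12, slack=0)
Line 2: ['this'] (min_width=4, slack=8)
Line 3: ['dinosaur'] (min_width=8, slack=4)
Line 4: ['night'] (min_width=5, slack=7)
Line 5: ['algorithm'] (min_width=9, slack=3)
Line 6: ['plate', 'a'] (min_width=7, slack=5)
Line 7: ['desert'] (min_width=6, slack=6)
Line 8: ['address', 'one'] (min_width=11, slack=1)
Line 9: ['my', 'violin'] (min_width=9, slack=3)
Line 10: ['take'] (min_width=4, slack=8)
Line 11: ['dictionary'] (min_width=10, slack=2)
Line 12: ['owl', 'red'] (min_width=7, slack=5)
Line 13: ['voice', 'matrix'] (min_width=12, slack=0)
Line 14: ['mineral'] (min_width=7, slack=5)
Line 15: ['laser', 'open'] (min_width=10, slack=2)
Line 16: ['plate', 'cup'] (min_width=9, slack=3)

Answer: voice matrix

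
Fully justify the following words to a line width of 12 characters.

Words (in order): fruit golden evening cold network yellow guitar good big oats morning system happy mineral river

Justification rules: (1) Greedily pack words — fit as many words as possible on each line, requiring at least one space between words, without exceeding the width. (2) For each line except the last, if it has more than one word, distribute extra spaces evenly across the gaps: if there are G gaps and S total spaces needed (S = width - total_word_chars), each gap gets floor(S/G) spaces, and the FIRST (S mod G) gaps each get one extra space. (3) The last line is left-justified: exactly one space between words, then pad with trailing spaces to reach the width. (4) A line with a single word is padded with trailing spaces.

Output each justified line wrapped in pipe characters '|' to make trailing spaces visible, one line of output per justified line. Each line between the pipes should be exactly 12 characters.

Answer: |fruit golden|
|evening cold|
|network     |
|yellow      |
|guitar  good|
|big     oats|
|morning     |
|system happy|
|mineral     |
|river       |

Derivation:
Line 1: ['fruit', 'golden'] (min_width=12, slack=0)
Line 2: ['evening', 'cold'] (min_width=12, slack=0)
Line 3: ['network'] (min_width=7, slack=5)
Line 4: ['yellow'] (min_width=6, slack=6)
Line 5: ['guitar', 'good'] (min_width=11, slack=1)
Line 6: ['big', 'oats'] (min_width=8, slack=4)
Line 7: ['morning'] (min_width=7, slack=5)
Line 8: ['system', 'happy'] (min_width=12, slack=0)
Line 9: ['mineral'] (min_width=7, slack=5)
Line 10: ['river'] (min_width=5, slack=7)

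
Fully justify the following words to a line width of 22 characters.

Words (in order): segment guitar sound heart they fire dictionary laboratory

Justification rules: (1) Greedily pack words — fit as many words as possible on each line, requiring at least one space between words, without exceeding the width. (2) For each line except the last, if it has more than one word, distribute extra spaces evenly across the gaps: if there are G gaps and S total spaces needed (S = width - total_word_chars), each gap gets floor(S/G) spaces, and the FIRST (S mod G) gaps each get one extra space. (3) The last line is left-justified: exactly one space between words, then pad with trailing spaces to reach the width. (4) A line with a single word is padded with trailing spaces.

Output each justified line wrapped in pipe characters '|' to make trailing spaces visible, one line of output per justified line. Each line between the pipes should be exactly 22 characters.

Answer: |segment  guitar  sound|
|heart     they    fire|
|dictionary laboratory |

Derivation:
Line 1: ['segment', 'guitar', 'sound'] (min_width=20, slack=2)
Line 2: ['heart', 'they', 'fire'] (min_width=15, slack=7)
Line 3: ['dictionary', 'laboratory'] (min_width=21, slack=1)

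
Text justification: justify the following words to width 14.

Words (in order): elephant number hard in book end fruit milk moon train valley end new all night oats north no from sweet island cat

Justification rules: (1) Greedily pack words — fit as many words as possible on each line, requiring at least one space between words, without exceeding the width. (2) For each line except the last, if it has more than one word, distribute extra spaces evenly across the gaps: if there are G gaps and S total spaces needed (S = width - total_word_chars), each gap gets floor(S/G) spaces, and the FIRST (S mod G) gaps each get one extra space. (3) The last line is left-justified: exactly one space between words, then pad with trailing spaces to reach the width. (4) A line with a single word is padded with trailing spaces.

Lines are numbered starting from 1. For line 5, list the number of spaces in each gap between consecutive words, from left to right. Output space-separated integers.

Answer: 3

Derivation:
Line 1: ['elephant'] (min_width=8, slack=6)
Line 2: ['number', 'hard', 'in'] (min_width=14, slack=0)
Line 3: ['book', 'end', 'fruit'] (min_width=14, slack=0)
Line 4: ['milk', 'moon'] (min_width=9, slack=5)
Line 5: ['train', 'valley'] (min_width=12, slack=2)
Line 6: ['end', 'new', 'all'] (min_width=11, slack=3)
Line 7: ['night', 'oats'] (min_width=10, slack=4)
Line 8: ['north', 'no', 'from'] (min_width=13, slack=1)
Line 9: ['sweet', 'island'] (min_width=12, slack=2)
Line 10: ['cat'] (min_width=3, slack=11)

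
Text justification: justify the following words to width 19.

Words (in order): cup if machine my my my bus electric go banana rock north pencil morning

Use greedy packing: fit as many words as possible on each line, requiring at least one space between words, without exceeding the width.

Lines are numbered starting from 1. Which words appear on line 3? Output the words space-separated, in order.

Line 1: ['cup', 'if', 'machine', 'my'] (min_width=17, slack=2)
Line 2: ['my', 'my', 'bus', 'electric'] (min_width=18, slack=1)
Line 3: ['go', 'banana', 'rock'] (min_width=14, slack=5)
Line 4: ['north', 'pencil'] (min_width=12, slack=7)
Line 5: ['morning'] (min_width=7, slack=12)

Answer: go banana rock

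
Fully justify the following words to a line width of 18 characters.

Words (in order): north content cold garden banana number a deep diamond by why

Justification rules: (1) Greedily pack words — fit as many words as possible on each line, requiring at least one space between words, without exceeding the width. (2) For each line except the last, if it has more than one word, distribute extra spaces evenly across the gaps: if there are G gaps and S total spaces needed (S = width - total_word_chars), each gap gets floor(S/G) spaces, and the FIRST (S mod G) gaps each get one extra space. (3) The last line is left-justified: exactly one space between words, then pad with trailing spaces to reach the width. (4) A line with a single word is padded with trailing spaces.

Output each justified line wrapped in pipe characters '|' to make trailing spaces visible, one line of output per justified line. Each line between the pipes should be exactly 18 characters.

Answer: |north content cold|
|garden      banana|
|number    a   deep|
|diamond by why    |

Derivation:
Line 1: ['north', 'content', 'cold'] (min_width=18, slack=0)
Line 2: ['garden', 'banana'] (min_width=13, slack=5)
Line 3: ['number', 'a', 'deep'] (min_width=13, slack=5)
Line 4: ['diamond', 'by', 'why'] (min_width=14, slack=4)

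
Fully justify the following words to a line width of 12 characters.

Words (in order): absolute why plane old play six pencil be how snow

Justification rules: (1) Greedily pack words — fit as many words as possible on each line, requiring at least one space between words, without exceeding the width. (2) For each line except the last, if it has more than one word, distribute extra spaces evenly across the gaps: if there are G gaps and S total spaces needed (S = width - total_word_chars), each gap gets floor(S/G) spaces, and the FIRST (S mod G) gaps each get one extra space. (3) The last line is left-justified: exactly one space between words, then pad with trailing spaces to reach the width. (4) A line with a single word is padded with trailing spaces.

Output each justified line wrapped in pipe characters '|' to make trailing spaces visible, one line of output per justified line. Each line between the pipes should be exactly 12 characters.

Line 1: ['absolute', 'why'] (min_width=12, slack=0)
Line 2: ['plane', 'old'] (min_width=9, slack=3)
Line 3: ['play', 'six'] (min_width=8, slack=4)
Line 4: ['pencil', 'be'] (min_width=9, slack=3)
Line 5: ['how', 'snow'] (min_width=8, slack=4)

Answer: |absolute why|
|plane    old|
|play     six|
|pencil    be|
|how snow    |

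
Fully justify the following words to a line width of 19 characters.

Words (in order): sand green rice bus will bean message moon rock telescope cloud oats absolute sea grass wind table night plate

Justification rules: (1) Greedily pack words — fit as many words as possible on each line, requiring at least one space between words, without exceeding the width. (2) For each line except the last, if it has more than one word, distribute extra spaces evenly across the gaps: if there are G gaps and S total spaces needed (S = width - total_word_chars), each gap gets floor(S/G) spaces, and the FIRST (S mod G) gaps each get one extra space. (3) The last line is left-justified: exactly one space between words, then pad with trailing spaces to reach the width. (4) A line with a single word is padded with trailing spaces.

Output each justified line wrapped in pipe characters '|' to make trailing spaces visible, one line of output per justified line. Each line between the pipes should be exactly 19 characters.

Line 1: ['sand', 'green', 'rice', 'bus'] (min_width=19, slack=0)
Line 2: ['will', 'bean', 'message'] (min_width=17, slack=2)
Line 3: ['moon', 'rock', 'telescope'] (min_width=19, slack=0)
Line 4: ['cloud', 'oats', 'absolute'] (min_width=19, slack=0)
Line 5: ['sea', 'grass', 'wind'] (min_width=14, slack=5)
Line 6: ['table', 'night', 'plate'] (min_width=17, slack=2)

Answer: |sand green rice bus|
|will  bean  message|
|moon rock telescope|
|cloud oats absolute|
|sea    grass   wind|
|table night plate  |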